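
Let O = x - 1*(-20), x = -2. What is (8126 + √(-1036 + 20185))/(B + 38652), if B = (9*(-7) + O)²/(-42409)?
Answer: 20271502/96422979 + 42409*√19149/1639190643 ≈ 0.21382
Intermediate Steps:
O = 18 (O = -2 - 1*(-20) = -2 + 20 = 18)
B = -2025/42409 (B = (9*(-7) + 18)²/(-42409) = (-63 + 18)²*(-1/42409) = (-45)²*(-1/42409) = 2025*(-1/42409) = -2025/42409 ≈ -0.047749)
(8126 + √(-1036 + 20185))/(B + 38652) = (8126 + √(-1036 + 20185))/(-2025/42409 + 38652) = (8126 + √19149)/(1639190643/42409) = (8126 + √19149)*(42409/1639190643) = 20271502/96422979 + 42409*√19149/1639190643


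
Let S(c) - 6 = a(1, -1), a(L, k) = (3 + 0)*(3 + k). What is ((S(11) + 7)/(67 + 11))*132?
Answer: 418/13 ≈ 32.154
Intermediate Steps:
a(L, k) = 9 + 3*k (a(L, k) = 3*(3 + k) = 9 + 3*k)
S(c) = 12 (S(c) = 6 + (9 + 3*(-1)) = 6 + (9 - 3) = 6 + 6 = 12)
((S(11) + 7)/(67 + 11))*132 = ((12 + 7)/(67 + 11))*132 = (19/78)*132 = 418/13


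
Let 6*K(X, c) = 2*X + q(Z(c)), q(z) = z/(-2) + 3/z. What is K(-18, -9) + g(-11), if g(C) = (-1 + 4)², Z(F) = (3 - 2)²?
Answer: 41/12 ≈ 3.4167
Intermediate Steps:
Z(F) = 1 (Z(F) = 1² = 1)
q(z) = 3/z - z/2 (q(z) = z*(-½) + 3/z = -z/2 + 3/z = 3/z - z/2)
g(C) = 9 (g(C) = 3² = 9)
K(X, c) = 5/12 + X/3 (K(X, c) = (2*X + (3/1 - ½*1))/6 = (2*X + (3*1 - ½))/6 = (2*X + (3 - ½))/6 = (2*X + 5/2)/6 = (5/2 + 2*X)/6 = 5/12 + X/3)
K(-18, -9) + g(-11) = (5/12 + (⅓)*(-18)) + 9 = (5/12 - 6) + 9 = -67/12 + 9 = 41/12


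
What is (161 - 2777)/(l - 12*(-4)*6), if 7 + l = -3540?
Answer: 2616/3259 ≈ 0.80270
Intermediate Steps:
l = -3547 (l = -7 - 3540 = -3547)
(161 - 2777)/(l - 12*(-4)*6) = (161 - 2777)/(-3547 - 12*(-4)*6) = -2616/(-3547 + 48*6) = -2616/(-3547 + 288) = -2616/(-3259) = -2616*(-1/3259) = 2616/3259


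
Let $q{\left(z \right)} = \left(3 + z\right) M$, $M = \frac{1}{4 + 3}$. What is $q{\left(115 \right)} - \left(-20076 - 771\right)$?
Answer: $\frac{146047}{7} \approx 20864.0$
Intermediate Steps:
$M = \frac{1}{7} \approx 0.14286$
$q{\left(z \right)} = \frac{3}{7} + \frac{z}{7}$ ($q{\left(z \right)} = \left(3 + z\right) \frac{1}{7} = \frac{3}{7} + \frac{z}{7}$)
$q{\left(115 \right)} - \left(-20076 - 771\right) = \left(\frac{3}{7} + \frac{1}{7} \cdot 115\right) - \left(-20076 - 771\right) = \left(\frac{3}{7} + \frac{115}{7}\right) - \left(-20076 - 771\right) = \frac{118}{7} - -20847 = \frac{118}{7} + 20847 = \frac{146047}{7}$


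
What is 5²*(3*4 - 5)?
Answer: 175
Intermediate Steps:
5²*(3*4 - 5) = 25*(12 - 5) = 25*7 = 175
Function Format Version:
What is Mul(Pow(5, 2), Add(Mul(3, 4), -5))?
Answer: 175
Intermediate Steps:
Mul(Pow(5, 2), Add(Mul(3, 4), -5)) = Mul(25, Add(12, -5)) = Mul(25, 7) = 175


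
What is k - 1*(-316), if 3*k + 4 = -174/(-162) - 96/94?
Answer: 1198003/3807 ≈ 314.68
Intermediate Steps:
k = -5009/3807 (k = -4/3 + (-174/(-162) - 96/94)/3 = -4/3 + (-174*(-1/162) - 96*1/94)/3 = -4/3 + (29/27 - 48/47)/3 = -4/3 + (⅓)*(67/1269) = -4/3 + 67/3807 = -5009/3807 ≈ -1.3157)
k - 1*(-316) = -5009/3807 - 1*(-316) = -5009/3807 + 316 = 1198003/3807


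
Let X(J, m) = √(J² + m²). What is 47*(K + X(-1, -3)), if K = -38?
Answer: -1786 + 47*√10 ≈ -1637.4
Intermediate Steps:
47*(K + X(-1, -3)) = 47*(-38 + √((-1)² + (-3)²)) = 47*(-38 + √(1 + 9)) = 47*(-38 + √10) = -1786 + 47*√10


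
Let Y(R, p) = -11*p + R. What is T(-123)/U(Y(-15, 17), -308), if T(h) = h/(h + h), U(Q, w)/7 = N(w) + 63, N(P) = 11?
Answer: 1/1036 ≈ 0.00096525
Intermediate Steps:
Y(R, p) = R - 11*p
U(Q, w) = 518 (U(Q, w) = 7*(11 + 63) = 7*74 = 518)
T(h) = 1/2 (T(h) = h/((2*h)) = (1/(2*h))*h = 1/2)
T(-123)/U(Y(-15, 17), -308) = (1/2)/518 = (1/2)*(1/518) = 1/1036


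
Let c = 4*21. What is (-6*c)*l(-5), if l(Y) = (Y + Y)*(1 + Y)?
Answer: -20160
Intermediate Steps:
l(Y) = 2*Y*(1 + Y) (l(Y) = (2*Y)*(1 + Y) = 2*Y*(1 + Y))
c = 84
(-6*c)*l(-5) = (-6*84)*(2*(-5)*(1 - 5)) = -1008*(-5)*(-4) = -504*40 = -20160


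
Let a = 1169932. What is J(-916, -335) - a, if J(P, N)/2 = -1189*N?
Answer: -373302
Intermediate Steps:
J(P, N) = -2378*N (J(P, N) = 2*(-1189*N) = -2378*N)
J(-916, -335) - a = -2378*(-335) - 1*1169932 = 796630 - 1169932 = -373302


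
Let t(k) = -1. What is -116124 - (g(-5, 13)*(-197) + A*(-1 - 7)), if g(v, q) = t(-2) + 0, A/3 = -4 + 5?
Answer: -116297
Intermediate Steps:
A = 3 (A = 3*(-4 + 5) = 3*1 = 3)
g(v, q) = -1 (g(v, q) = -1 + 0 = -1)
-116124 - (g(-5, 13)*(-197) + A*(-1 - 7)) = -116124 - (-1*(-197) + 3*(-1 - 7)) = -116124 - (197 + 3*(-8)) = -116124 - (197 - 24) = -116124 - 1*173 = -116124 - 173 = -116297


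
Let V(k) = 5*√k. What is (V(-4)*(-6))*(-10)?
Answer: 600*I ≈ 600.0*I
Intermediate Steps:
(V(-4)*(-6))*(-10) = ((5*√(-4))*(-6))*(-10) = ((5*(2*I))*(-6))*(-10) = ((10*I)*(-6))*(-10) = -60*I*(-10) = 600*I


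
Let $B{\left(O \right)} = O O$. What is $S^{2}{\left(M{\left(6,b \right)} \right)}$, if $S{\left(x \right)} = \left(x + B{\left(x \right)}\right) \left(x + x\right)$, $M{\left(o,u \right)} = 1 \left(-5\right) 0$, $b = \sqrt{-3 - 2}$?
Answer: $0$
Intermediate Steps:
$B{\left(O \right)} = O^{2}$
$b = i \sqrt{5}$ ($b = \sqrt{-5} = i \sqrt{5} \approx 2.2361 i$)
$M{\left(o,u \right)} = 0$ ($M{\left(o,u \right)} = \left(-5\right) 0 = 0$)
$S{\left(x \right)} = 2 x \left(x + x^{2}\right)$ ($S{\left(x \right)} = \left(x + x^{2}\right) \left(x + x\right) = \left(x + x^{2}\right) 2 x = 2 x \left(x + x^{2}\right)$)
$S^{2}{\left(M{\left(6,b \right)} \right)} = \left(2 \cdot 0^{2} \left(1 + 0\right)\right)^{2} = \left(2 \cdot 0 \cdot 1\right)^{2} = 0^{2} = 0$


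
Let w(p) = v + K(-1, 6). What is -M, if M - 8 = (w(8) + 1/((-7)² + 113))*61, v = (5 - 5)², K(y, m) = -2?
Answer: 18407/162 ≈ 113.62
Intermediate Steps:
v = 0 (v = 0² = 0)
w(p) = -2 (w(p) = 0 - 2 = -2)
M = -18407/162 (M = 8 + (-2 + 1/((-7)² + 113))*61 = 8 + (-2 + 1/(49 + 113))*61 = 8 + (-2 + 1/162)*61 = 8 - 323/162*61 = 8 - 19703/162 = -18407/162 ≈ -113.62)
-M = -1*(-18407/162) = 18407/162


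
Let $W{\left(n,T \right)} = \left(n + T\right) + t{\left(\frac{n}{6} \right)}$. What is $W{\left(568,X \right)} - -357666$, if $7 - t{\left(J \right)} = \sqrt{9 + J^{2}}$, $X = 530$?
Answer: $358771 - \frac{\sqrt{80737}}{3} \approx 3.5868 \cdot 10^{5}$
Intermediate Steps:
$t{\left(J \right)} = 7 - \sqrt{9 + J^{2}}$
$W{\left(n,T \right)} = 7 + T + n - \sqrt{9 + \frac{n^{2}}{36}}$ ($W{\left(n,T \right)} = \left(n + T\right) - \left(-7 + \sqrt{9 + \left(\frac{n}{6}\right)^{2}}\right) = \left(T + n\right) - \left(-7 + \sqrt{9 + \left(n \frac{1}{6}\right)^{2}}\right) = \left(T + n\right) - \left(-7 + \sqrt{9 + \left(\frac{n}{6}\right)^{2}}\right) = \left(T + n\right) - \left(-7 + \sqrt{9 + \frac{n^{2}}{36}}\right) = 7 + T + n - \sqrt{9 + \frac{n^{2}}{36}}$)
$W{\left(568,X \right)} - -357666 = \left(7 + 530 + 568 - \frac{\sqrt{324 + 568^{2}}}{6}\right) - -357666 = \left(7 + 530 + 568 - \frac{\sqrt{324 + 322624}}{6}\right) + 357666 = \left(7 + 530 + 568 - \frac{\sqrt{322948}}{6}\right) + 357666 = \left(7 + 530 + 568 - \frac{2 \sqrt{80737}}{6}\right) + 357666 = \left(7 + 530 + 568 - \frac{\sqrt{80737}}{3}\right) + 357666 = \left(1105 - \frac{\sqrt{80737}}{3}\right) + 357666 = 358771 - \frac{\sqrt{80737}}{3}$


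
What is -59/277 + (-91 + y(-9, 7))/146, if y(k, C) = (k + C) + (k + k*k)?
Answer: -14431/40442 ≈ -0.35683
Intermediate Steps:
y(k, C) = C + k² + 2*k (y(k, C) = (C + k) + (k + k²) = C + k² + 2*k)
-59/277 + (-91 + y(-9, 7))/146 = -59/277 + (-91 + (7 + (-9)² + 2*(-9)))/146 = -59*1/277 + (-91 + (7 + 81 - 18))*(1/146) = -59/277 + (-91 + 70)*(1/146) = -59/277 - 21*1/146 = -59/277 - 21/146 = -14431/40442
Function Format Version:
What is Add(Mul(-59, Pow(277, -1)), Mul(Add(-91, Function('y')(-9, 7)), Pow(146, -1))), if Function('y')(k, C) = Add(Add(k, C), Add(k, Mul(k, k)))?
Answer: Rational(-14431, 40442) ≈ -0.35683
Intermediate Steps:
Function('y')(k, C) = Add(C, Pow(k, 2), Mul(2, k)) (Function('y')(k, C) = Add(Add(C, k), Add(k, Pow(k, 2))) = Add(C, Pow(k, 2), Mul(2, k)))
Add(Mul(-59, Pow(277, -1)), Mul(Add(-91, Function('y')(-9, 7)), Pow(146, -1))) = Add(Mul(-59, Pow(277, -1)), Mul(Add(-91, Add(7, Pow(-9, 2), Mul(2, -9))), Pow(146, -1))) = Add(Mul(-59, Rational(1, 277)), Mul(Add(-91, Add(7, 81, -18)), Rational(1, 146))) = Add(Rational(-59, 277), Mul(Add(-91, 70), Rational(1, 146))) = Add(Rational(-59, 277), Mul(-21, Rational(1, 146))) = Add(Rational(-59, 277), Rational(-21, 146)) = Rational(-14431, 40442)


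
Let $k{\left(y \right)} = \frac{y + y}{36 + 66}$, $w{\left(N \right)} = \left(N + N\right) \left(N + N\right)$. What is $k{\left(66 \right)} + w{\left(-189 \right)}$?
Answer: $\frac{2429050}{17} \approx 1.4289 \cdot 10^{5}$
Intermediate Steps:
$w{\left(N \right)} = 4 N^{2}$ ($w{\left(N \right)} = 2 N 2 N = 4 N^{2}$)
$k{\left(y \right)} = \frac{y}{51}$ ($k{\left(y \right)} = \frac{2 y}{102} = 2 y \frac{1}{102} = \frac{y}{51}$)
$k{\left(66 \right)} + w{\left(-189 \right)} = \frac{1}{51} \cdot 66 + 4 \left(-189\right)^{2} = \frac{22}{17} + 4 \cdot 35721 = \frac{22}{17} + 142884 = \frac{2429050}{17}$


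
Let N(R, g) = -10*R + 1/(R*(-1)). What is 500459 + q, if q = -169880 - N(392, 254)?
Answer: 131123609/392 ≈ 3.3450e+5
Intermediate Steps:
N(R, g) = -1/R - 10*R (N(R, g) = -10*R + 1/(-R) = -10*R - 1/R = -1/R - 10*R)
q = -65056319/392 (q = -169880 - (-1/392 - 10*392) = -169880 - (-1*1/392 - 3920) = -169880 - (-1/392 - 3920) = -169880 - 1*(-1536641/392) = -169880 + 1536641/392 = -65056319/392 ≈ -1.6596e+5)
500459 + q = 500459 - 65056319/392 = 131123609/392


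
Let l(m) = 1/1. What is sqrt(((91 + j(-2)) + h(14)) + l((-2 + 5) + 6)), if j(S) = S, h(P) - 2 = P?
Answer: sqrt(106) ≈ 10.296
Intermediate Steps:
h(P) = 2 + P
l(m) = 1
sqrt(((91 + j(-2)) + h(14)) + l((-2 + 5) + 6)) = sqrt(((91 - 2) + (2 + 14)) + 1) = sqrt((89 + 16) + 1) = sqrt(105 + 1) = sqrt(106)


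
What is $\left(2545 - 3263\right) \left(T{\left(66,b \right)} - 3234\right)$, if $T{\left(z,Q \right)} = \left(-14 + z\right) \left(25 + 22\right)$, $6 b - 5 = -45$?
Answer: $567220$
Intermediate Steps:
$b = - \frac{20}{3}$ ($b = \frac{5}{6} + \frac{1}{6} \left(-45\right) = \frac{5}{6} - \frac{15}{2} = - \frac{20}{3} \approx -6.6667$)
$T{\left(z,Q \right)} = -658 + 47 z$ ($T{\left(z,Q \right)} = \left(-14 + z\right) 47 = -658 + 47 z$)
$\left(2545 - 3263\right) \left(T{\left(66,b \right)} - 3234\right) = \left(2545 - 3263\right) \left(\left(-658 + 47 \cdot 66\right) - 3234\right) = - 718 \left(\left(-658 + 3102\right) - 3234\right) = - 718 \left(2444 - 3234\right) = \left(-718\right) \left(-790\right) = 567220$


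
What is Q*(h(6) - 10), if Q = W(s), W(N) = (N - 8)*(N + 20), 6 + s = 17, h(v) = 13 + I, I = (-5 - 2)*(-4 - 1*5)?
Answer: 6138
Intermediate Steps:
I = 63 (I = -7*(-4 - 5) = -7*(-9) = 63)
h(v) = 76 (h(v) = 13 + 63 = 76)
s = 11 (s = -6 + 17 = 11)
W(N) = (-8 + N)*(20 + N)
Q = 93 (Q = -160 + 11² + 12*11 = -160 + 121 + 132 = 93)
Q*(h(6) - 10) = 93*(76 - 10) = 93*66 = 6138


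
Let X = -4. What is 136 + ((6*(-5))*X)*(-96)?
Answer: -11384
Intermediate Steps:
136 + ((6*(-5))*X)*(-96) = 136 + ((6*(-5))*(-4))*(-96) = 136 - 30*(-4)*(-96) = 136 + 120*(-96) = 136 - 11520 = -11384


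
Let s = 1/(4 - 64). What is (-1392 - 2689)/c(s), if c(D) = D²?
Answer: -14691600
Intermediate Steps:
s = -1/60 (s = 1/(-60) = -1/60 ≈ -0.016667)
(-1392 - 2689)/c(s) = (-1392 - 2689)/((-1/60)²) = -4081/1/3600 = -4081*3600 = -14691600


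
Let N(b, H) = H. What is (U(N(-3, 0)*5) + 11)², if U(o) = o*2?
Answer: 121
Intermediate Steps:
U(o) = 2*o
(U(N(-3, 0)*5) + 11)² = (2*(0*5) + 11)² = (2*0 + 11)² = (0 + 11)² = 11² = 121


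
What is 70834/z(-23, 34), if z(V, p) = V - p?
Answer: -70834/57 ≈ -1242.7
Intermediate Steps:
70834/z(-23, 34) = 70834/(-23 - 1*34) = 70834/(-23 - 34) = 70834/(-57) = 70834*(-1/57) = -70834/57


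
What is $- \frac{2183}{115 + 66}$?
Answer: $- \frac{2183}{181} \approx -12.061$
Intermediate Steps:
$- \frac{2183}{115 + 66} = - \frac{2183}{181}$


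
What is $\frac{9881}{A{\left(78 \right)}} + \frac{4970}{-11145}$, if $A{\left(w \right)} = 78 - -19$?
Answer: $\frac{21928331}{216213} \approx 101.42$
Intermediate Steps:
$A{\left(w \right)} = 97$ ($A{\left(w \right)} = 78 + 19 = 97$)
$\frac{9881}{A{\left(78 \right)}} + \frac{4970}{-11145} = \frac{9881}{97} + \frac{4970}{-11145} = 9881 \cdot \frac{1}{97} + 4970 \left(- \frac{1}{11145}\right) = \frac{9881}{97} - \frac{994}{2229} = \frac{21928331}{216213}$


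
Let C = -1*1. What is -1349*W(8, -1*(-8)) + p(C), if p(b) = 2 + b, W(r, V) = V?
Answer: -10791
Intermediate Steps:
C = -1
-1349*W(8, -1*(-8)) + p(C) = -(-1349)*(-8) + (2 - 1) = -1349*8 + 1 = -10792 + 1 = -10791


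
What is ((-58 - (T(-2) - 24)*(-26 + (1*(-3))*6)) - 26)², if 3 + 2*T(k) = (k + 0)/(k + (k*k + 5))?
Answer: 72012196/49 ≈ 1.4696e+6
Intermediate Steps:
T(k) = -3/2 + k/(2*(5 + k + k²)) (T(k) = -3/2 + ((k + 0)/(k + (k*k + 5)))/2 = -3/2 + (k/(k + (k² + 5)))/2 = -3/2 + (k/(k + (5 + k²)))/2 = -3/2 + (k/(5 + k + k²))/2 = -3/2 + k/(2*(5 + k + k²)))
((-58 - (T(-2) - 24)*(-26 + (1*(-3))*6)) - 26)² = ((-58 - ((-15/2 - 1*(-2) - 3/2*(-2)²)/(5 - 2 + (-2)²) - 24)*(-26 + (1*(-3))*6)) - 26)² = ((-58 - ((-15/2 + 2 - 3/2*4)/(5 - 2 + 4) - 24)*(-26 - 3*6)) - 26)² = ((-58 - ((-15/2 + 2 - 6)/7 - 24)*(-26 - 18)) - 26)² = ((-58 - ((⅐)*(-23/2) - 24)*(-44)) - 26)² = ((-58 - (-23/14 - 24)*(-44)) - 26)² = ((-58 - (-359)*(-44)/14) - 26)² = ((-58 - 1*7898/7) - 26)² = ((-58 - 7898/7) - 26)² = (-8304/7 - 26)² = (-8486/7)² = 72012196/49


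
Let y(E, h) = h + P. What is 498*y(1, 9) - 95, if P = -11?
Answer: -1091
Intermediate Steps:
y(E, h) = -11 + h (y(E, h) = h - 11 = -11 + h)
498*y(1, 9) - 95 = 498*(-11 + 9) - 95 = 498*(-2) - 95 = -996 - 95 = -1091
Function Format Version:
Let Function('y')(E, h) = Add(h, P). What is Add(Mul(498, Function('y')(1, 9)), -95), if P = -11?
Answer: -1091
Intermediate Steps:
Function('y')(E, h) = Add(-11, h) (Function('y')(E, h) = Add(h, -11) = Add(-11, h))
Add(Mul(498, Function('y')(1, 9)), -95) = Add(Mul(498, Add(-11, 9)), -95) = Add(Mul(498, -2), -95) = Add(-996, -95) = -1091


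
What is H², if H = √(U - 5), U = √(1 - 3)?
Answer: -5 + I*√2 ≈ -5.0 + 1.4142*I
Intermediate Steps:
U = I*√2 (U = √(-2) = I*√2 ≈ 1.4142*I)
H = √(-5 + I*√2) (H = √(I*√2 - 5) = √(-5 + I*√2) ≈ 0.31317 + 2.2579*I)
H² = (√(-5 + I*√2))² = -5 + I*√2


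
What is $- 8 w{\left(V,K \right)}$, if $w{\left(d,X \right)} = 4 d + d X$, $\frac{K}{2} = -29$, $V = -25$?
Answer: $-10800$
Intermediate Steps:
$K = -58$ ($K = 2 \left(-29\right) = -58$)
$w{\left(d,X \right)} = 4 d + X d$
$- 8 w{\left(V,K \right)} = - 8 \left(- 25 \left(4 - 58\right)\right) = - 8 \left(\left(-25\right) \left(-54\right)\right) = \left(-8\right) 1350 = -10800$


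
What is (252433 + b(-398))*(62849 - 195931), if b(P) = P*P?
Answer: -54675009634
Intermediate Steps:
b(P) = P**2
(252433 + b(-398))*(62849 - 195931) = (252433 + (-398)**2)*(62849 - 195931) = (252433 + 158404)*(-133082) = 410837*(-133082) = -54675009634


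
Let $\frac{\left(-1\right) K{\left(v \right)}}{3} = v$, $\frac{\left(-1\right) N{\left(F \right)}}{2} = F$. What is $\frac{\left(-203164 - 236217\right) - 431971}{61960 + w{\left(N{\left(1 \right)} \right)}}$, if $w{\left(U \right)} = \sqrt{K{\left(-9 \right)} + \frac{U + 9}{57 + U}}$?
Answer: $- \frac{742348336400}{52786821627} + \frac{435676 \sqrt{20515}}{52786821627} \approx -14.062$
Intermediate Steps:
$N{\left(F \right)} = - 2 F$
$K{\left(v \right)} = - 3 v$
$w{\left(U \right)} = \sqrt{27 + \frac{9 + U}{57 + U}}$ ($w{\left(U \right)} = \sqrt{\left(-3\right) \left(-9\right) + \frac{U + 9}{57 + U}} = \sqrt{27 + \frac{9 + U}{57 + U}}$)
$\frac{\left(-203164 - 236217\right) - 431971}{61960 + w{\left(N{\left(1 \right)} \right)}} = \frac{\left(-203164 - 236217\right) - 431971}{61960 + 2 \sqrt{\frac{387 + 7 \left(\left(-2\right) 1\right)}{57 - 2}}} = \frac{-439381 - 431971}{61960 + 2 \sqrt{\frac{387 + 7 \left(-2\right)}{57 - 2}}} = - \frac{871352}{61960 + 2 \sqrt{\frac{387 - 14}{55}}} = - \frac{871352}{61960 + 2 \sqrt{\frac{1}{55} \cdot 373}} = - \frac{871352}{61960 + 2 \sqrt{\frac{373}{55}}} = - \frac{871352}{61960 + 2 \frac{\sqrt{20515}}{55}} = - \frac{871352}{61960 + \frac{2 \sqrt{20515}}{55}}$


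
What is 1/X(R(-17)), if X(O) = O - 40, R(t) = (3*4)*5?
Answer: 1/20 ≈ 0.050000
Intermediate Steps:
R(t) = 60 (R(t) = 12*5 = 60)
X(O) = -40 + O
1/X(R(-17)) = 1/(-40 + 60) = 1/20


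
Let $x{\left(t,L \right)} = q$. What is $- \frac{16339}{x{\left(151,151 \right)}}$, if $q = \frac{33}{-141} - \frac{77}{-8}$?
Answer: $- \frac{6143464}{3531} \approx -1739.9$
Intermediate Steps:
$q = \frac{3531}{376}$ ($q = 33 \left(- \frac{1}{141}\right) - - \frac{77}{8} = - \frac{11}{47} + \frac{77}{8} = \frac{3531}{376} \approx 9.391$)
$x{\left(t,L \right)} = \frac{3531}{376}$
$- \frac{16339}{x{\left(151,151 \right)}} = - \frac{16339}{\frac{3531}{376}} = \left(-16339\right) \frac{376}{3531} = - \frac{6143464}{3531}$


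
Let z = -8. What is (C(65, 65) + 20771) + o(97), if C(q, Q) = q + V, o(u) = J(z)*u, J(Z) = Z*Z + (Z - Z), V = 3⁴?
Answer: 27125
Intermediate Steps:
V = 81
J(Z) = Z² (J(Z) = Z² + 0 = Z²)
o(u) = 64*u (o(u) = (-8)²*u = 64*u)
C(q, Q) = 81 + q (C(q, Q) = q + 81 = 81 + q)
(C(65, 65) + 20771) + o(97) = ((81 + 65) + 20771) + 64*97 = (146 + 20771) + 6208 = 20917 + 6208 = 27125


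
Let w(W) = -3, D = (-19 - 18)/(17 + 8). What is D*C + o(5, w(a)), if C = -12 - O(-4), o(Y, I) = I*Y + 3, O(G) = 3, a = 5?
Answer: 51/5 ≈ 10.200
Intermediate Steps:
D = -37/25 ≈ -1.4800
o(Y, I) = 3 + I*Y
C = -15 (C = -12 - 1*3 = -12 - 3 = -15)
D*C + o(5, w(a)) = -37/25*(-15) + (3 - 3*5) = 111/5 + (3 - 15) = 111/5 - 12 = 51/5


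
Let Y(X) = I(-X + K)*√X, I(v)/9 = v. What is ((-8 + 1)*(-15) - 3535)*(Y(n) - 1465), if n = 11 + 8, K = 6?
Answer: 5024950 + 401310*√19 ≈ 6.7742e+6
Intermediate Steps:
I(v) = 9*v
n = 19
Y(X) = √X*(54 - 9*X) (Y(X) = (9*(-X + 6))*√X = (9*(6 - X))*√X = (54 - 9*X)*√X = √X*(54 - 9*X))
((-8 + 1)*(-15) - 3535)*(Y(n) - 1465) = ((-8 + 1)*(-15) - 3535)*(9*√19*(6 - 1*19) - 1465) = (-7*(-15) - 3535)*(9*√19*(6 - 19) - 1465) = (105 - 3535)*(9*√19*(-13) - 1465) = -3430*(-117*√19 - 1465) = -3430*(-1465 - 117*√19) = 5024950 + 401310*√19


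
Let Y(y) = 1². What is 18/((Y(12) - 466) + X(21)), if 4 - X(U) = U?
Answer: -9/241 ≈ -0.037344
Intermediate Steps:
X(U) = 4 - U
Y(y) = 1
18/((Y(12) - 466) + X(21)) = 18/((1 - 466) + (4 - 1*21)) = 18/(-465 + (4 - 21)) = 18/(-465 - 17) = 18/(-482) = 18*(-1/482) = -9/241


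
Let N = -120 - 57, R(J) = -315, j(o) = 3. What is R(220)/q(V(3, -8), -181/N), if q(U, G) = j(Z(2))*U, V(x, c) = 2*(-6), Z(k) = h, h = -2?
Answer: 35/4 ≈ 8.7500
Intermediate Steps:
Z(k) = -2
V(x, c) = -12
N = -177
q(U, G) = 3*U
R(220)/q(V(3, -8), -181/N) = -315/(3*(-12)) = -315/(-36) = -315*(-1/36) = 35/4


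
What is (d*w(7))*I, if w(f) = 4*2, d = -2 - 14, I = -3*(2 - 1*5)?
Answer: -1152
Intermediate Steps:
I = 9 (I = -3*(2 - 5) = -3*(-3) = 9)
d = -16
w(f) = 8
(d*w(7))*I = -16*8*9 = -128*9 = -1152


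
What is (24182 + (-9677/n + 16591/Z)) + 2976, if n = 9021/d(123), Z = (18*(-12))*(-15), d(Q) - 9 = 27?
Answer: 264265350817/9742680 ≈ 27125.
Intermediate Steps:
d(Q) = 36 (d(Q) = 9 + 27 = 36)
Z = 3240 (Z = -216*(-15) = 3240)
n = 3007/12 (n = 9021/36 = 9021*(1/36) = 3007/12 ≈ 250.58)
(24182 + (-9677/n + 16591/Z)) + 2976 = (24182 + (-9677/3007/12 + 16591/3240)) + 2976 = (24182 + (-9677*12/3007 + 16591*(1/3240))) + 2976 = (24182 + (-116124/3007 + 16591/3240)) + 2976 = (24182 - 326352623/9742680) + 2976 = 235271135137/9742680 + 2976 = 264265350817/9742680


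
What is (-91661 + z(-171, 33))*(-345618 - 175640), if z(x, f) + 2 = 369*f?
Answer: 41432713388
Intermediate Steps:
z(x, f) = -2 + 369*f
(-91661 + z(-171, 33))*(-345618 - 175640) = (-91661 + (-2 + 369*33))*(-345618 - 175640) = (-91661 + (-2 + 12177))*(-521258) = (-91661 + 12175)*(-521258) = -79486*(-521258) = 41432713388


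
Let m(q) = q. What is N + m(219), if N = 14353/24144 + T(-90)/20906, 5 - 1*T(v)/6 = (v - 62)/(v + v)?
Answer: 277104733561/1261886160 ≈ 219.60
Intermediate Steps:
T(v) = 30 - 3*(-62 + v)/v (T(v) = 30 - 6*(v - 62)/(v + v) = 30 - 6*(-62 + v)/(2*v) = 30 - 6*(-62 + v)*1/(2*v) = 30 - 3*(-62 + v)/v)
N = 751664521/1261886160 (N = 14353/24144 + (27 + 186/(-90))/20906 = 14353*(1/24144) + (27 + 186*(-1/90))*(1/20906) = 14353/24144 + (27 - 31/15)*(1/20906) = 14353/24144 + (374/15)*(1/20906) = 14353/24144 + 187/156795 = 751664521/1261886160 ≈ 0.59567)
N + m(219) = 751664521/1261886160 + 219 = 277104733561/1261886160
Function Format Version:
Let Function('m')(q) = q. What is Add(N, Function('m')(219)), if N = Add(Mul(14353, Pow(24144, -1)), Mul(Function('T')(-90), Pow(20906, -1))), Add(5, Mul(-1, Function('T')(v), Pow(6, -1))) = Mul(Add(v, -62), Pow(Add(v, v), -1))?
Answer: Rational(277104733561, 1261886160) ≈ 219.60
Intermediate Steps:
Function('T')(v) = Add(30, Mul(-3, Pow(v, -1), Add(-62, v))) (Function('T')(v) = Add(30, Mul(-6, Mul(Add(v, -62), Pow(Add(v, v), -1)))) = Add(30, Mul(-6, Mul(Add(-62, v), Pow(Mul(2, v), -1)))) = Add(30, Mul(-6, Mul(Add(-62, v), Mul(Rational(1, 2), Pow(v, -1))))) = Add(30, Mul(-6, Mul(Rational(1, 2), Pow(v, -1), Add(-62, v)))) = Add(30, Mul(-3, Pow(v, -1), Add(-62, v))))
N = Rational(751664521, 1261886160) (N = Add(Mul(14353, Pow(24144, -1)), Mul(Add(27, Mul(186, Pow(-90, -1))), Pow(20906, -1))) = Add(Mul(14353, Rational(1, 24144)), Mul(Add(27, Mul(186, Rational(-1, 90))), Rational(1, 20906))) = Add(Rational(14353, 24144), Mul(Add(27, Rational(-31, 15)), Rational(1, 20906))) = Add(Rational(14353, 24144), Mul(Rational(374, 15), Rational(1, 20906))) = Add(Rational(14353, 24144), Rational(187, 156795)) = Rational(751664521, 1261886160) ≈ 0.59567)
Add(N, Function('m')(219)) = Add(Rational(751664521, 1261886160), 219) = Rational(277104733561, 1261886160)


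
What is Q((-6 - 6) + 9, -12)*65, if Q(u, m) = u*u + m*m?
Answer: 9945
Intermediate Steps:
Q(u, m) = m**2 + u**2 (Q(u, m) = u**2 + m**2 = m**2 + u**2)
Q((-6 - 6) + 9, -12)*65 = ((-12)**2 + ((-6 - 6) + 9)**2)*65 = (144 + (-12 + 9)**2)*65 = (144 + (-3)**2)*65 = (144 + 9)*65 = 153*65 = 9945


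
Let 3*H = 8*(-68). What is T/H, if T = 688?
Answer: -129/34 ≈ -3.7941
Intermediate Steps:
H = -544/3 (H = (8*(-68))/3 = (⅓)*(-544) = -544/3 ≈ -181.33)
T/H = 688/(-544/3) = 688*(-3/544) = -129/34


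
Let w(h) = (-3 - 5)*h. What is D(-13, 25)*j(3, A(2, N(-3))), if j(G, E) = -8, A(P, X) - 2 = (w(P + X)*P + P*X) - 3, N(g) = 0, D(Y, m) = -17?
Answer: 136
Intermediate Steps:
w(h) = -8*h
A(P, X) = -1 + P*X + P*(-8*P - 8*X) (A(P, X) = 2 + (((-8*(P + X))*P + P*X) - 3) = 2 + (((-8*P - 8*X)*P + P*X) - 3) = 2 + ((P*(-8*P - 8*X) + P*X) - 3) = 2 + ((P*X + P*(-8*P - 8*X)) - 3) = 2 + (-3 + P*X + P*(-8*P - 8*X)) = -1 + P*X + P*(-8*P - 8*X))
D(-13, 25)*j(3, A(2, N(-3))) = -17*(-8) = 136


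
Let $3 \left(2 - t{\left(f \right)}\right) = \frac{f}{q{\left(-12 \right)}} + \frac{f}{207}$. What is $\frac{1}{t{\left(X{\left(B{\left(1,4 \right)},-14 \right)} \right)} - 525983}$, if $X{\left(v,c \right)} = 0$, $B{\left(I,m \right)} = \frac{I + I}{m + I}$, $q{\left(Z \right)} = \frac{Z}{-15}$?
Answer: $- \frac{1}{525981} \approx -1.9012 \cdot 10^{-6}$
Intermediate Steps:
$q{\left(Z \right)} = - \frac{Z}{15}$ ($q{\left(Z \right)} = Z \left(- \frac{1}{15}\right) = - \frac{Z}{15}$)
$B{\left(I,m \right)} = \frac{2 I}{I + m}$
$t{\left(f \right)} = 2 - \frac{1039 f}{2484}$ ($t{\left(f \right)} = 2 - \frac{\frac{f}{\left(- \frac{1}{15}\right) \left(-12\right)} + \frac{f}{207}}{3} = 2 - \frac{\frac{f}{\frac{4}{5}} + f \frac{1}{207}}{3} = 2 - \frac{f \frac{5}{4} + \frac{f}{207}}{3} = 2 - \frac{\frac{5 f}{4} + \frac{f}{207}}{3} = 2 - \frac{\frac{1039}{828} f}{3} = 2 - \frac{1039 f}{2484}$)
$\frac{1}{t{\left(X{\left(B{\left(1,4 \right)},-14 \right)} \right)} - 525983} = \frac{1}{\left(2 - 0\right) - 525983} = \frac{1}{\left(2 + 0\right) - 525983} = \frac{1}{2 - 525983} = \frac{1}{-525981} = - \frac{1}{525981}$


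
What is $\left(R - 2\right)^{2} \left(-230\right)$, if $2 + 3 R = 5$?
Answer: $-230$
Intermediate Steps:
$R = 1$ ($R = - \frac{2}{3} + \frac{1}{3} \cdot 5 = - \frac{2}{3} + \frac{5}{3} = 1$)
$\left(R - 2\right)^{2} \left(-230\right) = \left(1 - 2\right)^{2} \left(-230\right) = \left(-1\right)^{2} \left(-230\right) = 1 \left(-230\right) = -230$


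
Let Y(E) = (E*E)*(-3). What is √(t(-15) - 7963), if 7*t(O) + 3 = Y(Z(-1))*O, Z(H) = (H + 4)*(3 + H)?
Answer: 2*I*√1933 ≈ 87.932*I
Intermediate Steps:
Z(H) = (3 + H)*(4 + H) (Z(H) = (4 + H)*(3 + H) = (3 + H)*(4 + H))
Y(E) = -3*E² (Y(E) = E²*(-3) = -3*E²)
t(O) = -3/7 - 108*O/7 (t(O) = -3/7 + ((-3*(12 + (-1)² + 7*(-1))²)*O)/7 = -3/7 + ((-3*(12 + 1 - 7)²)*O)/7 = -3/7 + ((-3*6²)*O)/7 = -3/7 + ((-3*36)*O)/7 = -3/7 + (-108*O)/7 = -3/7 - 108*O/7)
√(t(-15) - 7963) = √((-3/7 - 108/7*(-15)) - 7963) = √((-3/7 + 1620/7) - 7963) = √(231 - 7963) = √(-7732) = 2*I*√1933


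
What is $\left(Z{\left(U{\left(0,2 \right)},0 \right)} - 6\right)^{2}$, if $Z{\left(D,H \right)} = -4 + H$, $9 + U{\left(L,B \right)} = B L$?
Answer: $100$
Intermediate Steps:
$U{\left(L,B \right)} = -9 + B L$
$\left(Z{\left(U{\left(0,2 \right)},0 \right)} - 6\right)^{2} = \left(\left(-4 + 0\right) - 6\right)^{2} = \left(-4 - 6\right)^{2} = \left(-10\right)^{2} = 100$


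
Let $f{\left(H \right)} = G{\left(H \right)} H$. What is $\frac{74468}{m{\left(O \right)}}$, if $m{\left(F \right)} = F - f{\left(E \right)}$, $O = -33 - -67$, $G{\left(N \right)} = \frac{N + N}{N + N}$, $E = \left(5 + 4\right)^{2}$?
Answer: $- \frac{74468}{47} \approx -1584.4$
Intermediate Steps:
$E = 81$ ($E = 9^{2} = 81$)
$G{\left(N \right)} = 1$ ($G{\left(N \right)} = \frac{2 N}{2 N} = 2 N \frac{1}{2 N} = 1$)
$f{\left(H \right)} = H$ ($f{\left(H \right)} = 1 H = H$)
$O = 34$ ($O = -33 + 67 = 34$)
$m{\left(F \right)} = -81 + F$ ($m{\left(F \right)} = F - 81 = -81 + F$)
$\frac{74468}{m{\left(O \right)}} = \frac{74468}{-81 + 34} = \frac{74468}{-47} = 74468 \left(- \frac{1}{47}\right) = - \frac{74468}{47}$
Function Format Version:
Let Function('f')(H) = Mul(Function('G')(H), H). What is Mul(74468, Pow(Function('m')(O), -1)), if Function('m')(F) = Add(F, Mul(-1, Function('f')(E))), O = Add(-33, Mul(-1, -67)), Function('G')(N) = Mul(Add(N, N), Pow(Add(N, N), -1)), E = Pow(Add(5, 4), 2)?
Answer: Rational(-74468, 47) ≈ -1584.4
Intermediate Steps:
E = 81 (E = Pow(9, 2) = 81)
Function('G')(N) = 1 (Function('G')(N) = Mul(Mul(2, N), Pow(Mul(2, N), -1)) = Mul(Mul(2, N), Mul(Rational(1, 2), Pow(N, -1))) = 1)
Function('f')(H) = H (Function('f')(H) = Mul(1, H) = H)
O = 34 (O = Add(-33, 67) = 34)
Function('m')(F) = Add(-81, F) (Function('m')(F) = Add(F, Mul(-1, 81)) = Add(F, -81) = Add(-81, F))
Mul(74468, Pow(Function('m')(O), -1)) = Mul(74468, Pow(Add(-81, 34), -1)) = Mul(74468, Pow(-47, -1)) = Mul(74468, Rational(-1, 47)) = Rational(-74468, 47)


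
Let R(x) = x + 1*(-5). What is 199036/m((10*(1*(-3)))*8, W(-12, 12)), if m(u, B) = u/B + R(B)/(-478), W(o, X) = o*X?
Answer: 285417624/2837 ≈ 1.0061e+5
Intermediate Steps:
R(x) = -5 + x (R(x) = x - 5 = -5 + x)
W(o, X) = X*o
m(u, B) = 5/478 - B/478 + u/B (m(u, B) = u/B + (-5 + B)/(-478) = u/B + (-5 + B)*(-1/478) = u/B + (5/478 - B/478) = 5/478 - B/478 + u/B)
199036/m((10*(1*(-3)))*8, W(-12, 12)) = 199036/((((10*(1*(-3)))*8 + (12*(-12))*(5 - 12*(-12))/478)/((12*(-12))))) = 199036/((((10*(-3))*8 + (1/478)*(-144)*(5 - 1*(-144)))/(-144))) = 199036/((-(-30*8 + (1/478)*(-144)*(5 + 144))/144)) = 199036/((-(-240 + (1/478)*(-144)*149)/144)) = 199036/((-(-240 - 10728/239)/144)) = 199036/((-1/144*(-68088/239))) = 199036/(2837/1434) = 199036*(1434/2837) = 285417624/2837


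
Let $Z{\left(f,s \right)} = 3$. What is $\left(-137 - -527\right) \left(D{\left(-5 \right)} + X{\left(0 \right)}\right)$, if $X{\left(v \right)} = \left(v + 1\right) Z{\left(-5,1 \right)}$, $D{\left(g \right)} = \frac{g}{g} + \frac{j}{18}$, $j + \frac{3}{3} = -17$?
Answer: $1170$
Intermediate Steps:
$j = -18$ ($j = -1 - 17 = -18$)
$D{\left(g \right)} = 0$ ($D{\left(g \right)} = \frac{g}{g} - \frac{18}{18} = 1 - 1 = 0$)
$X{\left(v \right)} = 3 + 3 v$ ($X{\left(v \right)} = \left(v + 1\right) 3 = \left(1 + v\right) 3 = 3 + 3 v$)
$\left(-137 - -527\right) \left(D{\left(-5 \right)} + X{\left(0 \right)}\right) = \left(-137 - -527\right) \left(0 + \left(3 + 3 \cdot 0\right)\right) = \left(-137 + 527\right) \left(0 + \left(3 + 0\right)\right) = 390 \left(0 + 3\right) = 390 \cdot 3 = 1170$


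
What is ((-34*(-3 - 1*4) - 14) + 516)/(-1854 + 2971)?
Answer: 740/1117 ≈ 0.66249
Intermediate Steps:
((-34*(-3 - 1*4) - 14) + 516)/(-1854 + 2971) = ((-34*(-3 - 4) - 14) + 516)/1117 = ((-34*(-7) - 14) + 516)*(1/1117) = ((238 - 14) + 516)*(1/1117) = (224 + 516)*(1/1117) = 740*(1/1117) = 740/1117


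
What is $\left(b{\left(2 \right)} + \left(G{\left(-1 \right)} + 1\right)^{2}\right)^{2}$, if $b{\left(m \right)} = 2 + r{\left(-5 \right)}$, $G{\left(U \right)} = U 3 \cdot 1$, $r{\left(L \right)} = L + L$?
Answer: $16$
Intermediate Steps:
$r{\left(L \right)} = 2 L$
$G{\left(U \right)} = 3 U$ ($G{\left(U \right)} = 3 U 1 = 3 U$)
$b{\left(m \right)} = -8$ ($b{\left(m \right)} = 2 + 2 \left(-5\right) = 2 - 10 = -8$)
$\left(b{\left(2 \right)} + \left(G{\left(-1 \right)} + 1\right)^{2}\right)^{2} = \left(-8 + \left(3 \left(-1\right) + 1\right)^{2}\right)^{2} = \left(-8 + \left(-3 + 1\right)^{2}\right)^{2} = \left(-8 + \left(-2\right)^{2}\right)^{2} = \left(-8 + 4\right)^{2} = \left(-4\right)^{2} = 16$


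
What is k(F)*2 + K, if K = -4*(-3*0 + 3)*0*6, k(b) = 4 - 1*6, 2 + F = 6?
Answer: -4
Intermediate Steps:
F = 4 (F = -2 + 6 = 4)
k(b) = -2 (k(b) = 4 - 6 = -2)
K = 0 (K = -4*(0 + 3)*0*6 = -4*3*0*6 = -0*6 = -4*0 = 0)
k(F)*2 + K = -2*2 + 0 = -4 + 0 = -4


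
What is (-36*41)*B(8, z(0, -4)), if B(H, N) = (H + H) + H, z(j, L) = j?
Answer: -35424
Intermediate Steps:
B(H, N) = 3*H (B(H, N) = 2*H + H = 3*H)
(-36*41)*B(8, z(0, -4)) = (-36*41)*(3*8) = -1476*24 = -35424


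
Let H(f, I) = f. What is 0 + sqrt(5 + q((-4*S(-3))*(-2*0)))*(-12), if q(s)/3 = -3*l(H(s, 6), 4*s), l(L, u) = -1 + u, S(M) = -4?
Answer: -12*sqrt(14) ≈ -44.900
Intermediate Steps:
q(s) = 9 - 36*s (q(s) = 3*(-3*(-1 + 4*s)) = 3*(3 - 12*s) = 9 - 36*s)
0 + sqrt(5 + q((-4*S(-3))*(-2*0)))*(-12) = 0 + sqrt(5 + (9 - 36*(-4*(-4))*(-2*0)))*(-12) = 0 + sqrt(5 + (9 - 576*0))*(-12) = 0 + sqrt(5 + (9 - 36*0))*(-12) = 0 + sqrt(5 + (9 + 0))*(-12) = 0 + sqrt(5 + 9)*(-12) = 0 + sqrt(14)*(-12) = 0 - 12*sqrt(14) = -12*sqrt(14)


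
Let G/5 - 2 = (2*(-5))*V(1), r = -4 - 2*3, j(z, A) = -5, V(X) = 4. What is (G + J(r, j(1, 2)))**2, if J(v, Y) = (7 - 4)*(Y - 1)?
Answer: 43264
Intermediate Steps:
r = -10 (r = -4 - 6 = -10)
J(v, Y) = -3 + 3*Y (J(v, Y) = 3*(-1 + Y) = -3 + 3*Y)
G = -190 (G = 10 + 5*((2*(-5))*4) = 10 + 5*(-10*4) = 10 + 5*(-40) = 10 - 200 = -190)
(G + J(r, j(1, 2)))**2 = (-190 + (-3 + 3*(-5)))**2 = (-190 + (-3 - 15))**2 = (-190 - 18)**2 = (-208)**2 = 43264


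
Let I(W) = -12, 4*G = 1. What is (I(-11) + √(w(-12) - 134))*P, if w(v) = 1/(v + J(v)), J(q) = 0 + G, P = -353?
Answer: 4236 - 353*I*√296194/47 ≈ 4236.0 - 4087.6*I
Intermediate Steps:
G = ¼ (G = (¼)*1 = ¼ ≈ 0.25000)
J(q) = ¼ (J(q) = 0 + ¼ = ¼)
w(v) = 1/(¼ + v) (w(v) = 1/(v + ¼) = 1/(¼ + v))
(I(-11) + √(w(-12) - 134))*P = (-12 + √(4/(1 + 4*(-12)) - 134))*(-353) = (-12 + √(4/(1 - 48) - 134))*(-353) = (-12 + √(4/(-47) - 134))*(-353) = (-12 + √(4*(-1/47) - 134))*(-353) = (-12 + √(-4/47 - 134))*(-353) = (-12 + √(-6302/47))*(-353) = (-12 + I*√296194/47)*(-353) = 4236 - 353*I*√296194/47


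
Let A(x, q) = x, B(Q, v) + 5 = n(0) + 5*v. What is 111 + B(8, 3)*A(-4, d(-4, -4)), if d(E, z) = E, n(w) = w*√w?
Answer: 71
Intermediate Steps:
n(w) = w^(3/2)
B(Q, v) = -5 + 5*v (B(Q, v) = -5 + (0^(3/2) + 5*v) = -5 + (0 + 5*v) = -5 + 5*v)
111 + B(8, 3)*A(-4, d(-4, -4)) = 111 + (-5 + 5*3)*(-4) = 111 + (-5 + 15)*(-4) = 111 + 10*(-4) = 111 - 40 = 71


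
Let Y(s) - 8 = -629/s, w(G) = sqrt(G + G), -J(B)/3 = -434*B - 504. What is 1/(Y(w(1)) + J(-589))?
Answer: -1530716/1171545340687 + 629*sqrt(2)/1171545340687 ≈ -1.3058e-6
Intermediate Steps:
J(B) = 1512 + 1302*B (J(B) = -3*(-434*B - 504) = -3*(-504 - 434*B) = 1512 + 1302*B)
w(G) = sqrt(2)*sqrt(G) (w(G) = sqrt(2*G) = sqrt(2)*sqrt(G))
Y(s) = 8 - 629/s
1/(Y(w(1)) + J(-589)) = 1/((8 - 629*sqrt(2)/2) + (1512 + 1302*(-589))) = 1/((8 - 629*sqrt(2)/2) + (1512 - 766878)) = 1/((8 - 629*sqrt(2)/2) - 765366) = 1/(-765358 - 629*sqrt(2)/2)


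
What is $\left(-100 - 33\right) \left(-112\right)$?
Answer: $14896$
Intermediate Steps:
$\left(-100 - 33\right) \left(-112\right) = \left(-133\right) \left(-112\right) = 14896$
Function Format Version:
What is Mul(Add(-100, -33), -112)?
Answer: 14896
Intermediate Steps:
Mul(Add(-100, -33), -112) = Mul(-133, -112) = 14896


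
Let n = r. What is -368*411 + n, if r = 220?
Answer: -151028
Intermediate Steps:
n = 220
-368*411 + n = -368*411 + 220 = -151248 + 220 = -151028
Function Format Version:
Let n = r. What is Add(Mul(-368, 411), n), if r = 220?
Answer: -151028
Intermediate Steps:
n = 220
Add(Mul(-368, 411), n) = Add(Mul(-368, 411), 220) = Add(-151248, 220) = -151028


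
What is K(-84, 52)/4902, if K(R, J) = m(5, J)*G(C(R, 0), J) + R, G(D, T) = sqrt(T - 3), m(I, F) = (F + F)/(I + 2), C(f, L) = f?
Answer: 10/2451 ≈ 0.0040800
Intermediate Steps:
m(I, F) = 2*F/(2 + I) (m(I, F) = (2*F)/(2 + I) = 2*F/(2 + I))
G(D, T) = sqrt(-3 + T)
K(R, J) = R + 2*J*sqrt(-3 + J)/7 (K(R, J) = (2*J/(2 + 5))*sqrt(-3 + J) + R = (2*J/7)*sqrt(-3 + J) + R = 2*J*sqrt(-3 + J)/7 + R = R + 2*J*sqrt(-3 + J)/7)
K(-84, 52)/4902 = (-84 + (2/7)*52*sqrt(-3 + 52))/4902 = (-84 + (2/7)*52*sqrt(49))*(1/4902) = (-84 + (2/7)*52*7)*(1/4902) = (-84 + 104)*(1/4902) = 20*(1/4902) = 10/2451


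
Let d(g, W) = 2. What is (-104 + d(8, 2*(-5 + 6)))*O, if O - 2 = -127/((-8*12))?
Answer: -5423/16 ≈ -338.94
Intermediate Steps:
O = 319/96 (O = 2 - 127/((-8*12)) = 2 - 127/(-96) = 2 - 127*(-1/96) = 2 + 127/96 = 319/96 ≈ 3.3229)
(-104 + d(8, 2*(-5 + 6)))*O = (-104 + 2)*(319/96) = -102*319/96 = -5423/16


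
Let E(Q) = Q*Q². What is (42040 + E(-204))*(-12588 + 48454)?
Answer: -302982482384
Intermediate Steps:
E(Q) = Q³
(42040 + E(-204))*(-12588 + 48454) = (42040 + (-204)³)*(-12588 + 48454) = (42040 - 8489664)*35866 = -8447624*35866 = -302982482384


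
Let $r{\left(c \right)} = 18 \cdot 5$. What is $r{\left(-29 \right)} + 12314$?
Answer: $12404$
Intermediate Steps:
$r{\left(c \right)} = 90$
$r{\left(-29 \right)} + 12314 = 90 + 12314 = 12404$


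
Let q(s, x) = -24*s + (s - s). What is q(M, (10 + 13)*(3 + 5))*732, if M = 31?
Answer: -544608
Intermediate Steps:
q(s, x) = -24*s (q(s, x) = -24*s + 0 = -24*s)
q(M, (10 + 13)*(3 + 5))*732 = -24*31*732 = -744*732 = -544608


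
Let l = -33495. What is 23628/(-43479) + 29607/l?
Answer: -230966957/161814345 ≈ -1.4274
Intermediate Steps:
23628/(-43479) + 29607/l = 23628/(-43479) + 29607/(-33495) = 23628*(-1/43479) + 29607*(-1/33495) = -7876/14493 - 9869/11165 = -230966957/161814345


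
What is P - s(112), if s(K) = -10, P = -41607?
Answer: -41597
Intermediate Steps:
P - s(112) = -41607 - 1*(-10) = -41607 + 10 = -41597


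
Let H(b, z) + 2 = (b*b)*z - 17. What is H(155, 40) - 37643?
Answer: 923338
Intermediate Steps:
H(b, z) = -19 + z*b² (H(b, z) = -2 + ((b*b)*z - 17) = -2 + (b²*z - 17) = -2 + (z*b² - 17) = -2 + (-17 + z*b²) = -19 + z*b²)
H(155, 40) - 37643 = (-19 + 40*155²) - 37643 = (-19 + 40*24025) - 37643 = (-19 + 961000) - 37643 = 960981 - 37643 = 923338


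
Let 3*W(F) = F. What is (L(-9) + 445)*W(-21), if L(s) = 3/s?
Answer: -9338/3 ≈ -3112.7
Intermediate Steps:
W(F) = F/3
(L(-9) + 445)*W(-21) = (3/(-9) + 445)*((1/3)*(-21)) = (3*(-1/9) + 445)*(-7) = (-1/3 + 445)*(-7) = (1334/3)*(-7) = -9338/3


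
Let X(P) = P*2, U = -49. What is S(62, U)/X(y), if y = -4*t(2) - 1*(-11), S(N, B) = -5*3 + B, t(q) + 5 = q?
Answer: -32/23 ≈ -1.3913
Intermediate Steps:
t(q) = -5 + q
S(N, B) = -15 + B
y = 23 (y = -4*(-5 + 2) - 1*(-11) = -4*(-3) + 11 = 12 + 11 = 23)
X(P) = 2*P
S(62, U)/X(y) = (-15 - 49)/((2*23)) = -64/46 = -64*1/46 = -32/23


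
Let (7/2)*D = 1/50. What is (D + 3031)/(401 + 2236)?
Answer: 530426/461475 ≈ 1.1494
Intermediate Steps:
D = 1/175 (D = (2/7)/50 = (2/7)*(1/50) = 1/175 ≈ 0.0057143)
(D + 3031)/(401 + 2236) = (1/175 + 3031)/(401 + 2236) = (530426/175)/2637 = (530426/175)*(1/2637) = 530426/461475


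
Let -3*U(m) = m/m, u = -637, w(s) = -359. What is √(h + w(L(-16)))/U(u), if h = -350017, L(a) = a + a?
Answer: -6*I*√87594 ≈ -1775.8*I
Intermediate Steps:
L(a) = 2*a
U(m) = -⅓ (U(m) = -m/(3*m) = -⅓*1 = -⅓)
√(h + w(L(-16)))/U(u) = √(-350017 - 359)/(-⅓) = √(-350376)*(-3) = (2*I*√87594)*(-3) = -6*I*√87594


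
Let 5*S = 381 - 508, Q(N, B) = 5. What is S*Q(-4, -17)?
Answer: -127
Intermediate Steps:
S = -127/5 (S = (381 - 508)/5 = (⅕)*(-127) = -127/5 ≈ -25.400)
S*Q(-4, -17) = -127/5*5 = -127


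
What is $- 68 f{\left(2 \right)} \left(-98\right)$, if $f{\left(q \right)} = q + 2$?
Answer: $26656$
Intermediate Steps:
$f{\left(q \right)} = 2 + q$
$- 68 f{\left(2 \right)} \left(-98\right) = - 68 \left(2 + 2\right) \left(-98\right) = \left(-68\right) 4 \left(-98\right) = \left(-272\right) \left(-98\right) = 26656$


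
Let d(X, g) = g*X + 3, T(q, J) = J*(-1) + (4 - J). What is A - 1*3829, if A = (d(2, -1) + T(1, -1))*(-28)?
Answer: -4025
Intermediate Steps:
T(q, J) = 4 - 2*J (T(q, J) = -J + (4 - J) = 4 - 2*J)
d(X, g) = 3 + X*g (d(X, g) = X*g + 3 = 3 + X*g)
A = -196 (A = ((3 + 2*(-1)) + (4 - 2*(-1)))*(-28) = ((3 - 2) + (4 + 2))*(-28) = (1 + 6)*(-28) = 7*(-28) = -196)
A - 1*3829 = -196 - 1*3829 = -196 - 3829 = -4025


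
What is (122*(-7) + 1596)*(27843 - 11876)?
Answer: 11847514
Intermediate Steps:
(122*(-7) + 1596)*(27843 - 11876) = (-854 + 1596)*15967 = 742*15967 = 11847514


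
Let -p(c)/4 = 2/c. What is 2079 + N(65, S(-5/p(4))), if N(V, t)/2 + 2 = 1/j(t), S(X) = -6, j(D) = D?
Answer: 6224/3 ≈ 2074.7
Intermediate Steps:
p(c) = -8/c
N(V, t) = -4 + 2/t
2079 + N(65, S(-5/p(4))) = 2079 + (-4 + 2/(-6)) = 2079 + (-4 + 2*(-⅙)) = 2079 + (-4 - ⅓) = 2079 - 13/3 = 6224/3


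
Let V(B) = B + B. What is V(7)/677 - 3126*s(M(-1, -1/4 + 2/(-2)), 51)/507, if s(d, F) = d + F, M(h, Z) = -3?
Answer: -33858466/114413 ≈ -295.93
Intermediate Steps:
V(B) = 2*B
s(d, F) = F + d
V(7)/677 - 3126*s(M(-1, -1/4 + 2/(-2)), 51)/507 = (2*7)/677 - 3126/(507/(51 - 3)) = 14*(1/677) - 3126/(507/48) = 14/677 - 3126/(507*(1/48)) = 14/677 - 3126/169/16 = 14/677 - 3126*16/169 = 14/677 - 50016/169 = -33858466/114413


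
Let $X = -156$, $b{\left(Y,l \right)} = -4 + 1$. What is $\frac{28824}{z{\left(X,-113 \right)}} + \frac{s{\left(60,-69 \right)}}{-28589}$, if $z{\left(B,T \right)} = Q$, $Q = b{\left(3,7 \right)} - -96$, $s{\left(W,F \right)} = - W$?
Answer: $\frac{274684972}{886259} \approx 309.94$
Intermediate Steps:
$b{\left(Y,l \right)} = -3$
$Q = 93$ ($Q = -3 - -96 = -3 + 96 = 93$)
$z{\left(B,T \right)} = 93$
$\frac{28824}{z{\left(X,-113 \right)}} + \frac{s{\left(60,-69 \right)}}{-28589} = \frac{28824}{93} + \frac{\left(-1\right) 60}{-28589} = 28824 \cdot \frac{1}{93} - - \frac{60}{28589} = \frac{9608}{31} + \frac{60}{28589} = \frac{274684972}{886259}$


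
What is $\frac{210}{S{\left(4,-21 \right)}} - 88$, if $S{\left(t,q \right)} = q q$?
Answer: $- \frac{1838}{21} \approx -87.524$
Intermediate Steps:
$S{\left(t,q \right)} = q^{2}$
$\frac{210}{S{\left(4,-21 \right)}} - 88 = \frac{210}{\left(-21\right)^{2}} - 88 = \frac{210}{441} - 88 = 210 \cdot \frac{1}{441} - 88 = \frac{10}{21} - 88 = - \frac{1838}{21}$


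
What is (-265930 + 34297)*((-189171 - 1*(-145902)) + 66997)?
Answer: -5496187824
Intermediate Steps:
(-265930 + 34297)*((-189171 - 1*(-145902)) + 66997) = -231633*((-189171 + 145902) + 66997) = -231633*(-43269 + 66997) = -231633*23728 = -5496187824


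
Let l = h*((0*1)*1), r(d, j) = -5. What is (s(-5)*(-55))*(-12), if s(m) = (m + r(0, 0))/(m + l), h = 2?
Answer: 1320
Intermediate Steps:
l = 0 (l = 2*((0*1)*1) = 2*(0*1) = 2*0 = 0)
s(m) = (-5 + m)/m (s(m) = (m - 5)/(m + 0) = (-5 + m)/m)
(s(-5)*(-55))*(-12) = (((-5 - 5)/(-5))*(-55))*(-12) = (-⅕*(-10)*(-55))*(-12) = (2*(-55))*(-12) = -110*(-12) = 1320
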